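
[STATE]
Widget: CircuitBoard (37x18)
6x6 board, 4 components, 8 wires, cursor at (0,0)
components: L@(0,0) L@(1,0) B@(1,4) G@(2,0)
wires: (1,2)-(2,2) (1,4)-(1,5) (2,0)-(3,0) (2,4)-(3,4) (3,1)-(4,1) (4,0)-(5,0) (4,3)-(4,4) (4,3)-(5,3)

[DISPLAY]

   0 1 2 3 4 5                       
0  [L]                               
                                     
1   L       ·       B ─ ·            
            │                        
2   G       ·       ·                
    │               │                
3   ·   ·           ·                
        │                            
4   ·   ·       · ─ ·                
    │           │                    
5   ·           ·                    
Cursor: (0,0)                        
                                     
                                     
                                     
                                     
                                     


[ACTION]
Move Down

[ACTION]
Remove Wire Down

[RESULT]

   0 1 2 3 4 5                       
0   L                                
                                     
1  [L]      ·       B ─ ·            
            │                        
2   G       ·       ·                
    │               │                
3   ·   ·           ·                
        │                            
4   ·   ·       · ─ ·                
    │           │                    
5   ·           ·                    
Cursor: (1,0)                        
                                     
                                     
                                     
                                     
                                     


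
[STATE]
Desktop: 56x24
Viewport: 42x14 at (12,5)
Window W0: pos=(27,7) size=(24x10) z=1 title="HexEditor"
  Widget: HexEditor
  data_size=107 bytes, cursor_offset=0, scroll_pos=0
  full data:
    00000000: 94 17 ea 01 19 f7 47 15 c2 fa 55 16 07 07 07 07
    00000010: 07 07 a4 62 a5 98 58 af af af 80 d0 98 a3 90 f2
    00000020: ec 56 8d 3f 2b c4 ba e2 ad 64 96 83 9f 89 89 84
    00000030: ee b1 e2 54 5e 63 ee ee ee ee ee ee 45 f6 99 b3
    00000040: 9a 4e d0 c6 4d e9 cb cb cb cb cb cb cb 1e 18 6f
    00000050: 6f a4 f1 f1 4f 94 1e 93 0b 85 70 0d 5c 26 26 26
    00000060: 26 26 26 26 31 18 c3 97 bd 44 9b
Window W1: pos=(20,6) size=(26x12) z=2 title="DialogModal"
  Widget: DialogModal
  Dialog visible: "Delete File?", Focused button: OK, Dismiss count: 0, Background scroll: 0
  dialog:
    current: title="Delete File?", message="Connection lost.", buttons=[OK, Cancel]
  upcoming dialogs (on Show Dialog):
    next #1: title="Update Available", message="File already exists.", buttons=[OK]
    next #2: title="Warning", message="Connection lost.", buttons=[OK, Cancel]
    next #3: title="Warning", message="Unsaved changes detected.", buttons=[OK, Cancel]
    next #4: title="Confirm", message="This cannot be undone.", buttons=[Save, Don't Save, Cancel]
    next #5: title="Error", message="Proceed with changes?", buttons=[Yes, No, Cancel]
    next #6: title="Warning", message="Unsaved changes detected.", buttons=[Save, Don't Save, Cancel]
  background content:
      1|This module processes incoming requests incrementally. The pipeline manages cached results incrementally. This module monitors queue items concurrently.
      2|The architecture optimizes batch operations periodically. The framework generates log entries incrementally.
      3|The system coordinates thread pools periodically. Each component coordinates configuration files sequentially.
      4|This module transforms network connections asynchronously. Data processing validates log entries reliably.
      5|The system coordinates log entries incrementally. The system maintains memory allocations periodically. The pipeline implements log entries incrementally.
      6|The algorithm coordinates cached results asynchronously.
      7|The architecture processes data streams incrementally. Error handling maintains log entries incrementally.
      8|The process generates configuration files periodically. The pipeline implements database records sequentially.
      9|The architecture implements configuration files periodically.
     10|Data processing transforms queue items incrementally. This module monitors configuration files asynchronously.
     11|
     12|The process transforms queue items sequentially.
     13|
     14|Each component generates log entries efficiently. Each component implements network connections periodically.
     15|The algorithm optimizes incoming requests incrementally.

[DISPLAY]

                                          
        ┏━━━━━━━━━━━━━━━━━━━━━━━━┓        
        ┃ DialogModal            ┃━━━━┓   
        ┠────────────────────────┨    ┃   
        ┃This module processes in┃────┨   
        ┃Th┌──────────────────┐iz┃ 01 ┃   
        ┃Th│   Delete File?   │ t┃ 62 ┃   
        ┃Th│ Connection lost. │ n┃ 3f ┃   
        ┃Th│  [OK]  Cancel    │ l┃ 54 ┃   
        ┃Th└──────────────────┘te┃ c6 ┃   
        ┃The architecture process┃ f1 ┃   
        ┃The process generates co┃━━━━┛   
        ┗━━━━━━━━━━━━━━━━━━━━━━━━┛        
                                          


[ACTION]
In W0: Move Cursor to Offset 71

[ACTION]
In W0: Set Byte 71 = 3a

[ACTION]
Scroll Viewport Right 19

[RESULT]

                                          
      ┏━━━━━━━━━━━━━━━━━━━━━━━━┓          
      ┃ DialogModal            ┃━━━━┓     
      ┠────────────────────────┨    ┃     
      ┃This module processes in┃────┨     
      ┃Th┌──────────────────┐iz┃ 01 ┃     
      ┃Th│   Delete File?   │ t┃ 62 ┃     
      ┃Th│ Connection lost. │ n┃ 3f ┃     
      ┃Th│  [OK]  Cancel    │ l┃ 54 ┃     
      ┃Th└──────────────────┘te┃ c6 ┃     
      ┃The architecture process┃ f1 ┃     
      ┃The process generates co┃━━━━┛     
      ┗━━━━━━━━━━━━━━━━━━━━━━━━┛          
                                          


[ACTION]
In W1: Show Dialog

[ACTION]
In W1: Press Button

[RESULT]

                                          
      ┏━━━━━━━━━━━━━━━━━━━━━━━━┓          
      ┃ DialogModal            ┃━━━━┓     
      ┠────────────────────────┨    ┃     
      ┃This module processes in┃────┨     
      ┃The architecture optimiz┃ 01 ┃     
      ┃The system coordinates t┃ 62 ┃     
      ┃This module transforms n┃ 3f ┃     
      ┃The system coordinates l┃ 54 ┃     
      ┃The algorithm coordinate┃ c6 ┃     
      ┃The architecture process┃ f1 ┃     
      ┃The process generates co┃━━━━┛     
      ┗━━━━━━━━━━━━━━━━━━━━━━━━┛          
                                          


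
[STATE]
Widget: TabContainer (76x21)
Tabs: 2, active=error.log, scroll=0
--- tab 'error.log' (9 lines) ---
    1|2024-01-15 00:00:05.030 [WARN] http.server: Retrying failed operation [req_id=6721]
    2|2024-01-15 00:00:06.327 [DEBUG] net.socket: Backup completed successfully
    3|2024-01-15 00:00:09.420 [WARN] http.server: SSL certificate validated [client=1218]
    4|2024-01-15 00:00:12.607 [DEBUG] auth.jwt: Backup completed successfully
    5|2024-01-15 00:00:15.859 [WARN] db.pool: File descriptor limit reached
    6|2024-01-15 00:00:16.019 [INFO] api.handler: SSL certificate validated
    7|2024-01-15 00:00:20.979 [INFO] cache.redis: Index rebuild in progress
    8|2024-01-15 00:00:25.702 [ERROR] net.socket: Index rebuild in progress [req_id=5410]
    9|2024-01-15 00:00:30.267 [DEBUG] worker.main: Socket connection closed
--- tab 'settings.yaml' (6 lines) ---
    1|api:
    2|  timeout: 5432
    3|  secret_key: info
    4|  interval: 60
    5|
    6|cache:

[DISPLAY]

[error.log]│ settings.yaml                                                  
────────────────────────────────────────────────────────────────────────────
2024-01-15 00:00:05.030 [WARN] http.server: Retrying failed operation [req_i
2024-01-15 00:00:06.327 [DEBUG] net.socket: Backup completed successfully   
2024-01-15 00:00:09.420 [WARN] http.server: SSL certificate validated [clien
2024-01-15 00:00:12.607 [DEBUG] auth.jwt: Backup completed successfully     
2024-01-15 00:00:15.859 [WARN] db.pool: File descriptor limit reached       
2024-01-15 00:00:16.019 [INFO] api.handler: SSL certificate validated       
2024-01-15 00:00:20.979 [INFO] cache.redis: Index rebuild in progress       
2024-01-15 00:00:25.702 [ERROR] net.socket: Index rebuild in progress [req_i
2024-01-15 00:00:30.267 [DEBUG] worker.main: Socket connection closed       
                                                                            
                                                                            
                                                                            
                                                                            
                                                                            
                                                                            
                                                                            
                                                                            
                                                                            
                                                                            


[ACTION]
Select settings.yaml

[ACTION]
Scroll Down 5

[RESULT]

 error.log │[settings.yaml]                                                 
────────────────────────────────────────────────────────────────────────────
cache:                                                                      
                                                                            
                                                                            
                                                                            
                                                                            
                                                                            
                                                                            
                                                                            
                                                                            
                                                                            
                                                                            
                                                                            
                                                                            
                                                                            
                                                                            
                                                                            
                                                                            
                                                                            
                                                                            


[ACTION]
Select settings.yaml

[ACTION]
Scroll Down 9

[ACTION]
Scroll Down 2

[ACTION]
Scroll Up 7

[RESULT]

 error.log │[settings.yaml]                                                 
────────────────────────────────────────────────────────────────────────────
api:                                                                        
  timeout: 5432                                                             
  secret_key: info                                                          
  interval: 60                                                              
                                                                            
cache:                                                                      
                                                                            
                                                                            
                                                                            
                                                                            
                                                                            
                                                                            
                                                                            
                                                                            
                                                                            
                                                                            
                                                                            
                                                                            
                                                                            


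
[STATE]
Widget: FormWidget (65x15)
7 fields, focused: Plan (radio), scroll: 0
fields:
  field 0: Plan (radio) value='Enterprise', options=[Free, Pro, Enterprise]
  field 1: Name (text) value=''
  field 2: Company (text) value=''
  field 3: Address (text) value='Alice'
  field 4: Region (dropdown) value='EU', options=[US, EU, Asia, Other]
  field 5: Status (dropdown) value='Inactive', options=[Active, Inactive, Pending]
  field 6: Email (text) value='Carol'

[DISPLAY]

> Plan:       ( ) Free  ( ) Pro  (●) Enterprise                  
  Name:       [                                                 ]
  Company:    [                                                 ]
  Address:    [Alice                                            ]
  Region:     [EU                                              ▼]
  Status:     [Inactive                                        ▼]
  Email:      [Carol                                            ]
                                                                 
                                                                 
                                                                 
                                                                 
                                                                 
                                                                 
                                                                 
                                                                 


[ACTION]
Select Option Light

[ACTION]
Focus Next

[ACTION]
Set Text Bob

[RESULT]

  Plan:       ( ) Free  ( ) Pro  (●) Enterprise                  
> Name:       [Bob                                              ]
  Company:    [                                                 ]
  Address:    [Alice                                            ]
  Region:     [EU                                              ▼]
  Status:     [Inactive                                        ▼]
  Email:      [Carol                                            ]
                                                                 
                                                                 
                                                                 
                                                                 
                                                                 
                                                                 
                                                                 
                                                                 


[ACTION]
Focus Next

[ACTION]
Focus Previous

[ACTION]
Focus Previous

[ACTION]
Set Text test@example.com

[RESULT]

> Plan:       ( ) Free  ( ) Pro  (●) Enterprise                  
  Name:       [Bob                                              ]
  Company:    [                                                 ]
  Address:    [Alice                                            ]
  Region:     [EU                                              ▼]
  Status:     [Inactive                                        ▼]
  Email:      [Carol                                            ]
                                                                 
                                                                 
                                                                 
                                                                 
                                                                 
                                                                 
                                                                 
                                                                 


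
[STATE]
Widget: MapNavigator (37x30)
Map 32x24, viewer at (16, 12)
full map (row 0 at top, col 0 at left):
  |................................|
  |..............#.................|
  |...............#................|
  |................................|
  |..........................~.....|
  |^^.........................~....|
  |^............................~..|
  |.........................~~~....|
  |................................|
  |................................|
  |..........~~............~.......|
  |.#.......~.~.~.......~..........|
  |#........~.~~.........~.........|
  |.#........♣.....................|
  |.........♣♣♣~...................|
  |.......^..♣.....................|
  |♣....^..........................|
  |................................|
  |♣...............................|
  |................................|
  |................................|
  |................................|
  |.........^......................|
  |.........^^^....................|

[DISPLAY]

                                     
                                     
                                     
  ................................   
  ..............#.................   
  ...............#................   
  ................................   
  ..........................~.....   
  ^^.........................~....   
  ^............................~..   
  .........................~~~....   
  ................................   
  ................................   
  ..........~~............~.......   
  .#.......~.~.~.......~..........   
  #........~.~~...@.....~.........   
  .#........♣.....................   
  .........♣♣♣~...................   
  .......^..♣.....................   
  ♣....^..........................   
  ................................   
  ♣...............................   
  ................................   
  ................................   
  ................................   
  .........^......................   
  .........^^^....................   
                                     
                                     
                                     


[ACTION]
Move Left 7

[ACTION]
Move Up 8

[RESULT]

                                     
                                     
                                     
                                     
                                     
                                     
                                     
                                     
                                     
                                     
                                     
         ............................
         ..............#.............
         ...............#............
         ............................
         .........@................~.
         ^^.........................~
         ^...........................
         .........................~~~
         ............................
         ............................
         ..........~~............~...
         .#.......~.~.~.......~......
         #........~.~~.........~.....
         .#........♣.................
         .........♣♣♣~...............
         .......^..♣.................
         ♣....^......................
         ............................
         ♣...........................


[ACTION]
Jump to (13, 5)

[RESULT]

                                     
                                     
                                     
                                     
                                     
                                     
                                     
                                     
                                     
                                     
     ................................
     ..............#.................
     ...............#................
     ................................
     ..........................~.....
     ^^...........@.............~....
     ^............................~..
     .........................~~~....
     ................................
     ................................
     ..........~~............~.......
     .#.......~.~.~.......~..........
     #........~.~~.........~.........
     .#........♣.....................
     .........♣♣♣~...................
     .......^..♣.....................
     ♣....^..........................
     ................................
     ♣...............................
     ................................


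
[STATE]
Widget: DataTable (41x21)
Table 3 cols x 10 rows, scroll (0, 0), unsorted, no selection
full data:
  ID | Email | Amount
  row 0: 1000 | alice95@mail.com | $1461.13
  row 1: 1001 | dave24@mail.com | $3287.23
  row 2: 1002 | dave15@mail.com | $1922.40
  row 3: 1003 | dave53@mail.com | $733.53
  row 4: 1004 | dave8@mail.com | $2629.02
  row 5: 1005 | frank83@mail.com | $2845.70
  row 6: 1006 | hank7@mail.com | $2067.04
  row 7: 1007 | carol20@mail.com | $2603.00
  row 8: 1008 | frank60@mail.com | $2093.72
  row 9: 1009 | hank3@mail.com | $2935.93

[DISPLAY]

ID  │Email           │Amount             
────┼────────────────┼────────           
1000│alice95@mail.com│$1461.13           
1001│dave24@mail.com │$3287.23           
1002│dave15@mail.com │$1922.40           
1003│dave53@mail.com │$733.53            
1004│dave8@mail.com  │$2629.02           
1005│frank83@mail.com│$2845.70           
1006│hank7@mail.com  │$2067.04           
1007│carol20@mail.com│$2603.00           
1008│frank60@mail.com│$2093.72           
1009│hank3@mail.com  │$2935.93           
                                         
                                         
                                         
                                         
                                         
                                         
                                         
                                         
                                         


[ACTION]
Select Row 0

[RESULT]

ID  │Email           │Amount             
────┼────────────────┼────────           
>000│alice95@mail.com│$1461.13           
1001│dave24@mail.com │$3287.23           
1002│dave15@mail.com │$1922.40           
1003│dave53@mail.com │$733.53            
1004│dave8@mail.com  │$2629.02           
1005│frank83@mail.com│$2845.70           
1006│hank7@mail.com  │$2067.04           
1007│carol20@mail.com│$2603.00           
1008│frank60@mail.com│$2093.72           
1009│hank3@mail.com  │$2935.93           
                                         
                                         
                                         
                                         
                                         
                                         
                                         
                                         
                                         


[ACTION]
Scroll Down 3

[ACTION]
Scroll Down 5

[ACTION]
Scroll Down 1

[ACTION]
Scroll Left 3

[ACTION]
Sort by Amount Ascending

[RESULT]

ID  │Email           │Amount ▲           
────┼────────────────┼────────           
>003│dave53@mail.com │$733.53            
1000│alice95@mail.com│$1461.13           
1002│dave15@mail.com │$1922.40           
1006│hank7@mail.com  │$2067.04           
1008│frank60@mail.com│$2093.72           
1007│carol20@mail.com│$2603.00           
1004│dave8@mail.com  │$2629.02           
1005│frank83@mail.com│$2845.70           
1009│hank3@mail.com  │$2935.93           
1001│dave24@mail.com │$3287.23           
                                         
                                         
                                         
                                         
                                         
                                         
                                         
                                         
                                         


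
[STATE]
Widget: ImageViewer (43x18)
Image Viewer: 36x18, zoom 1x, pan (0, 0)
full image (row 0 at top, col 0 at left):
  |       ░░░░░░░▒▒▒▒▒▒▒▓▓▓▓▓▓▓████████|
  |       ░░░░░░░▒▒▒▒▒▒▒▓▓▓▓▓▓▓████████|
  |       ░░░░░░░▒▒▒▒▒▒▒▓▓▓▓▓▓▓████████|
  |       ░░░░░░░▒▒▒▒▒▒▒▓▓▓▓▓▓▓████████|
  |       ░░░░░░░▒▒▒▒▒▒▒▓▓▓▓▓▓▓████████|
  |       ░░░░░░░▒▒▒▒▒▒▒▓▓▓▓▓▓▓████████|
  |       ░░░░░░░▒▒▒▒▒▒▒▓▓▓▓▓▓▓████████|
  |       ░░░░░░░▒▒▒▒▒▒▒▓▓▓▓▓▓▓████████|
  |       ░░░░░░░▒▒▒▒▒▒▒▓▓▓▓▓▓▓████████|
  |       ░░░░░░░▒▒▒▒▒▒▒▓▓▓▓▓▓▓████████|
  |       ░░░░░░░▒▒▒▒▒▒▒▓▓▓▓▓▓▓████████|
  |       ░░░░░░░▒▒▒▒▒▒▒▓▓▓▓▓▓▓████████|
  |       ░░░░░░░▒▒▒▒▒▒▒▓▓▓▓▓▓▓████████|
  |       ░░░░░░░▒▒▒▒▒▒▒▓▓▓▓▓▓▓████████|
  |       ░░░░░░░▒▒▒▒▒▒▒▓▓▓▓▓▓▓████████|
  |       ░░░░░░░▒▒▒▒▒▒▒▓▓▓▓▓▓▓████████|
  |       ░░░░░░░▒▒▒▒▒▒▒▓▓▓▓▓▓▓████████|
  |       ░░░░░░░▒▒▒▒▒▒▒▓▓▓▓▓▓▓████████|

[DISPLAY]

       ░░░░░░░▒▒▒▒▒▒▒▓▓▓▓▓▓▓████████       
       ░░░░░░░▒▒▒▒▒▒▒▓▓▓▓▓▓▓████████       
       ░░░░░░░▒▒▒▒▒▒▒▓▓▓▓▓▓▓████████       
       ░░░░░░░▒▒▒▒▒▒▒▓▓▓▓▓▓▓████████       
       ░░░░░░░▒▒▒▒▒▒▒▓▓▓▓▓▓▓████████       
       ░░░░░░░▒▒▒▒▒▒▒▓▓▓▓▓▓▓████████       
       ░░░░░░░▒▒▒▒▒▒▒▓▓▓▓▓▓▓████████       
       ░░░░░░░▒▒▒▒▒▒▒▓▓▓▓▓▓▓████████       
       ░░░░░░░▒▒▒▒▒▒▒▓▓▓▓▓▓▓████████       
       ░░░░░░░▒▒▒▒▒▒▒▓▓▓▓▓▓▓████████       
       ░░░░░░░▒▒▒▒▒▒▒▓▓▓▓▓▓▓████████       
       ░░░░░░░▒▒▒▒▒▒▒▓▓▓▓▓▓▓████████       
       ░░░░░░░▒▒▒▒▒▒▒▓▓▓▓▓▓▓████████       
       ░░░░░░░▒▒▒▒▒▒▒▓▓▓▓▓▓▓████████       
       ░░░░░░░▒▒▒▒▒▒▒▓▓▓▓▓▓▓████████       
       ░░░░░░░▒▒▒▒▒▒▒▓▓▓▓▓▓▓████████       
       ░░░░░░░▒▒▒▒▒▒▒▓▓▓▓▓▓▓████████       
       ░░░░░░░▒▒▒▒▒▒▒▓▓▓▓▓▓▓████████       


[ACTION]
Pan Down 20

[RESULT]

                                           
                                           
                                           
                                           
                                           
                                           
                                           
                                           
                                           
                                           
                                           
                                           
                                           
                                           
                                           
                                           
                                           
                                           


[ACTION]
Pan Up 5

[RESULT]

       ░░░░░░░▒▒▒▒▒▒▒▓▓▓▓▓▓▓████████       
       ░░░░░░░▒▒▒▒▒▒▒▓▓▓▓▓▓▓████████       
       ░░░░░░░▒▒▒▒▒▒▒▓▓▓▓▓▓▓████████       
                                           
                                           
                                           
                                           
                                           
                                           
                                           
                                           
                                           
                                           
                                           
                                           
                                           
                                           
                                           


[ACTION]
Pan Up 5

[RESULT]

       ░░░░░░░▒▒▒▒▒▒▒▓▓▓▓▓▓▓████████       
       ░░░░░░░▒▒▒▒▒▒▒▓▓▓▓▓▓▓████████       
       ░░░░░░░▒▒▒▒▒▒▒▓▓▓▓▓▓▓████████       
       ░░░░░░░▒▒▒▒▒▒▒▓▓▓▓▓▓▓████████       
       ░░░░░░░▒▒▒▒▒▒▒▓▓▓▓▓▓▓████████       
       ░░░░░░░▒▒▒▒▒▒▒▓▓▓▓▓▓▓████████       
       ░░░░░░░▒▒▒▒▒▒▒▓▓▓▓▓▓▓████████       
       ░░░░░░░▒▒▒▒▒▒▒▓▓▓▓▓▓▓████████       
                                           
                                           
                                           
                                           
                                           
                                           
                                           
                                           
                                           
                                           


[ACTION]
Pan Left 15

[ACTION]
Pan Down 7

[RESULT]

       ░░░░░░░▒▒▒▒▒▒▒▓▓▓▓▓▓▓████████       
                                           
                                           
                                           
                                           
                                           
                                           
                                           
                                           
                                           
                                           
                                           
                                           
                                           
                                           
                                           
                                           
                                           


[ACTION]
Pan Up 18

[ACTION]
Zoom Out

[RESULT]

       ░░░░░░░▒▒▒▒▒▒▒▓▓▓▓▓▓▓████████       
       ░░░░░░░▒▒▒▒▒▒▒▓▓▓▓▓▓▓████████       
       ░░░░░░░▒▒▒▒▒▒▒▓▓▓▓▓▓▓████████       
       ░░░░░░░▒▒▒▒▒▒▒▓▓▓▓▓▓▓████████       
       ░░░░░░░▒▒▒▒▒▒▒▓▓▓▓▓▓▓████████       
       ░░░░░░░▒▒▒▒▒▒▒▓▓▓▓▓▓▓████████       
       ░░░░░░░▒▒▒▒▒▒▒▓▓▓▓▓▓▓████████       
       ░░░░░░░▒▒▒▒▒▒▒▓▓▓▓▓▓▓████████       
       ░░░░░░░▒▒▒▒▒▒▒▓▓▓▓▓▓▓████████       
       ░░░░░░░▒▒▒▒▒▒▒▓▓▓▓▓▓▓████████       
       ░░░░░░░▒▒▒▒▒▒▒▓▓▓▓▓▓▓████████       
       ░░░░░░░▒▒▒▒▒▒▒▓▓▓▓▓▓▓████████       
       ░░░░░░░▒▒▒▒▒▒▒▓▓▓▓▓▓▓████████       
       ░░░░░░░▒▒▒▒▒▒▒▓▓▓▓▓▓▓████████       
       ░░░░░░░▒▒▒▒▒▒▒▓▓▓▓▓▓▓████████       
       ░░░░░░░▒▒▒▒▒▒▒▓▓▓▓▓▓▓████████       
       ░░░░░░░▒▒▒▒▒▒▒▓▓▓▓▓▓▓████████       
       ░░░░░░░▒▒▒▒▒▒▒▓▓▓▓▓▓▓████████       


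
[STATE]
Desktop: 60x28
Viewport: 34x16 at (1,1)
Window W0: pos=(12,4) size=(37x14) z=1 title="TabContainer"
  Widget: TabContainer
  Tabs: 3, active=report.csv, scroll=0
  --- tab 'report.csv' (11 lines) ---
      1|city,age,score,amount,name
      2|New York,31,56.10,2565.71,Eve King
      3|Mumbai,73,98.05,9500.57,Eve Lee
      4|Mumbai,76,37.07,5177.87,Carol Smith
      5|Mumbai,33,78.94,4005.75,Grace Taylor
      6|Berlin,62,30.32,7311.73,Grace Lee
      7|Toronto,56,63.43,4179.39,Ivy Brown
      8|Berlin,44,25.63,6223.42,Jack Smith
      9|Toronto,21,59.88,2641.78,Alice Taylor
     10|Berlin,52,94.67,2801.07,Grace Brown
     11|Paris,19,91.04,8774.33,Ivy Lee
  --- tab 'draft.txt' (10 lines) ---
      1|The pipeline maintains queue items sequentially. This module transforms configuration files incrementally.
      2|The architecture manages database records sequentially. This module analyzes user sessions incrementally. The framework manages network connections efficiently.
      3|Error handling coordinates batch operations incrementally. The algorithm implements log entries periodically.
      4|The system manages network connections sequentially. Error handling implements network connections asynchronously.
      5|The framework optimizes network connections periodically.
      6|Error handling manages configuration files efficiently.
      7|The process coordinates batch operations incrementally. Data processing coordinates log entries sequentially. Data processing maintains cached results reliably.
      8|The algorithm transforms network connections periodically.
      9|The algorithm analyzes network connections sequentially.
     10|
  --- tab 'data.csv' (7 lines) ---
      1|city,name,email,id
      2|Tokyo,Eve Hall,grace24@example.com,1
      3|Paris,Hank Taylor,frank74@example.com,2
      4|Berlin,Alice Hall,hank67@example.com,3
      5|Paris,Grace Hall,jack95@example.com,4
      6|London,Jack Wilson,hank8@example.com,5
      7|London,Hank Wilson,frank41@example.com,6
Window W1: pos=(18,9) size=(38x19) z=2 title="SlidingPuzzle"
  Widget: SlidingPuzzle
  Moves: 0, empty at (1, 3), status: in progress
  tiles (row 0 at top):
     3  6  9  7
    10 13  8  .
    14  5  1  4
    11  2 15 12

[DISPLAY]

                                  
                                  
                                  
           ┏━━━━━━━━━━━━━━━━━━━━━━
           ┃ TabContainer         
           ┠──────────────────────
           ┃[report.csv]│ draft.tx
           ┃──────────────────────
           ┃city,┏━━━━━━━━━━━━━━━━
           ┃New Y┃ SlidingPuzzle  
           ┃Mumba┠────────────────
           ┃Mumba┃┌────┬────┬────┬
           ┃Mumba┃│  3 │  6 │  9 │
           ┃Berli┃├────┼────┼────┼
           ┃Toron┃│ 10 │ 13 │  8 │
           ┃Berli┃├────┼────┼────┼


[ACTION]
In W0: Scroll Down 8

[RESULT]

                                  
                                  
                                  
           ┏━━━━━━━━━━━━━━━━━━━━━━
           ┃ TabContainer         
           ┠──────────────────────
           ┃[report.csv]│ draft.tx
           ┃──────────────────────
           ┃Toron┏━━━━━━━━━━━━━━━━
           ┃Berli┃ SlidingPuzzle  
           ┃Paris┠────────────────
           ┃     ┃┌────┬────┬────┬
           ┃     ┃│  3 │  6 │  9 │
           ┃     ┃├────┼────┼────┼
           ┃     ┃│ 10 │ 13 │  8 │
           ┃     ┃├────┼────┼────┼


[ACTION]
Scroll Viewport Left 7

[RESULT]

                                  
                                  
                                  
            ┏━━━━━━━━━━━━━━━━━━━━━
            ┃ TabContainer        
            ┠─────────────────────
            ┃[report.csv]│ draft.t
            ┃─────────────────────
            ┃Toron┏━━━━━━━━━━━━━━━
            ┃Berli┃ SlidingPuzzle 
            ┃Paris┠───────────────
            ┃     ┃┌────┬────┬────
            ┃     ┃│  3 │  6 │  9 
            ┃     ┃├────┼────┼────
            ┃     ┃│ 10 │ 13 │  8 
            ┃     ┃├────┼────┼────


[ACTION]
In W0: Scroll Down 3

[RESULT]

                                  
                                  
                                  
            ┏━━━━━━━━━━━━━━━━━━━━━
            ┃ TabContainer        
            ┠─────────────────────
            ┃[report.csv]│ draft.t
            ┃─────────────────────
            ┃Paris┏━━━━━━━━━━━━━━━
            ┃     ┃ SlidingPuzzle 
            ┃     ┠───────────────
            ┃     ┃┌────┬────┬────
            ┃     ┃│  3 │  6 │  9 
            ┃     ┃├────┼────┼────
            ┃     ┃│ 10 │ 13 │  8 
            ┃     ┃├────┼────┼────


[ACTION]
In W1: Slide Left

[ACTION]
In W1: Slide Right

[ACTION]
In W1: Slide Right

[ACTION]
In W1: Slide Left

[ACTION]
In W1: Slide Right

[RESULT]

                                  
                                  
                                  
            ┏━━━━━━━━━━━━━━━━━━━━━
            ┃ TabContainer        
            ┠─────────────────────
            ┃[report.csv]│ draft.t
            ┃─────────────────────
            ┃Paris┏━━━━━━━━━━━━━━━
            ┃     ┃ SlidingPuzzle 
            ┃     ┠───────────────
            ┃     ┃┌────┬────┬────
            ┃     ┃│  3 │  6 │  9 
            ┃     ┃├────┼────┼────
            ┃     ┃│ 10 │    │ 13 
            ┃     ┃├────┼────┼────
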